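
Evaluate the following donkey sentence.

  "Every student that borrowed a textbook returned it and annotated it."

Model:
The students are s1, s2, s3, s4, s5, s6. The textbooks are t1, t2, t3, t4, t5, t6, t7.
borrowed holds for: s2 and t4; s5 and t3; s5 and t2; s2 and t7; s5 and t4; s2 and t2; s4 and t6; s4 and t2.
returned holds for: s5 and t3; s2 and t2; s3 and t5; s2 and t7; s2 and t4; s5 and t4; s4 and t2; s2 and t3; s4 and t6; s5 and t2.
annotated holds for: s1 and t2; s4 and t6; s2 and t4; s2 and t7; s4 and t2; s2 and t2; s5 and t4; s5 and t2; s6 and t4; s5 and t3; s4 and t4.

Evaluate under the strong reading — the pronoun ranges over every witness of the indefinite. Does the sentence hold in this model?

True

"it" takes "a textbook" as antecedent — a donkey pronoun bound across the clause boundary.
Strong reading: for every (s,t) with borrowed(s,t), returned(s,t) ∧ annotated(s,t).
Restrictor pairs: (s2,t2) ✓  (s2,t4) ✓  (s2,t7) ✓  (s4,t2) ✓  (s4,t6) ✓  (s5,t2) ✓  (s5,t3) ✓  (s5,t4) ✓
Every restrictor pair satisfies the scope.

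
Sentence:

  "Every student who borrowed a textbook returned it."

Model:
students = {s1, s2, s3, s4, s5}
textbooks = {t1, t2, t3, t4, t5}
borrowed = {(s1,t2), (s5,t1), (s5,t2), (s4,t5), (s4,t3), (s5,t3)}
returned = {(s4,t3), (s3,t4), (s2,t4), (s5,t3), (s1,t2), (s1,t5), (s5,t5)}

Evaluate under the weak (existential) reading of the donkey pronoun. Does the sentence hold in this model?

"it" takes "a textbook" as antecedent — a donkey pronoun bound across the clause boundary.
Weak reading: every student s with some borrowed-textbook has at least one borrowed-textbook t such that returned(s,t).
Per student: s1:✓  s4:✓  s5:✓
Every student in the restrictor has a witness.

True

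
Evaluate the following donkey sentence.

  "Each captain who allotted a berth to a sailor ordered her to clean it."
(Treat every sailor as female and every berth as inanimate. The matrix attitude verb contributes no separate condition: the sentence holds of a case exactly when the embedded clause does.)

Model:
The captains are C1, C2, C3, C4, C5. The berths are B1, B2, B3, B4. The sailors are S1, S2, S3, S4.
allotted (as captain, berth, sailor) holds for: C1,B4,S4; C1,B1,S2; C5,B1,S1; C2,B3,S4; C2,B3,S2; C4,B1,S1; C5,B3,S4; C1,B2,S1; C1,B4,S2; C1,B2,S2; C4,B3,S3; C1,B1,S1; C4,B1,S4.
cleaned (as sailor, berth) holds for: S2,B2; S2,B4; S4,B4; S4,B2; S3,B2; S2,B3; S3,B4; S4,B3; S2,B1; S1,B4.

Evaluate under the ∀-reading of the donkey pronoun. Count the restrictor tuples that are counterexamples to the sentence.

"her" takes "a sailor" as antecedent and "it" takes "a berth"; both are donkey pronouns co-varying with the restrictor.
Strong reading: for every (c,b,s) with allotted(c,b,s), cleaned(s,b).
Restrictor triples: (C1,B1,S1)→cleaned(S1,B1) ✗  (C1,B1,S2)→cleaned(S2,B1) ✓  (C1,B2,S1)→cleaned(S1,B2) ✗  (C1,B2,S2)→cleaned(S2,B2) ✓  (C1,B4,S2)→cleaned(S2,B4) ✓  (C1,B4,S4)→cleaned(S4,B4) ✓  (C2,B3,S2)→cleaned(S2,B3) ✓  (C2,B3,S4)→cleaned(S4,B3) ✓  (C4,B1,S1)→cleaned(S1,B1) ✗  (C4,B1,S4)→cleaned(S4,B1) ✗  (C4,B3,S3)→cleaned(S3,B3) ✗  (C5,B1,S1)→cleaned(S1,B1) ✗  (C5,B3,S4)→cleaned(S4,B3) ✓
Counterexamples (restrictor triples failing the scope): 6.

6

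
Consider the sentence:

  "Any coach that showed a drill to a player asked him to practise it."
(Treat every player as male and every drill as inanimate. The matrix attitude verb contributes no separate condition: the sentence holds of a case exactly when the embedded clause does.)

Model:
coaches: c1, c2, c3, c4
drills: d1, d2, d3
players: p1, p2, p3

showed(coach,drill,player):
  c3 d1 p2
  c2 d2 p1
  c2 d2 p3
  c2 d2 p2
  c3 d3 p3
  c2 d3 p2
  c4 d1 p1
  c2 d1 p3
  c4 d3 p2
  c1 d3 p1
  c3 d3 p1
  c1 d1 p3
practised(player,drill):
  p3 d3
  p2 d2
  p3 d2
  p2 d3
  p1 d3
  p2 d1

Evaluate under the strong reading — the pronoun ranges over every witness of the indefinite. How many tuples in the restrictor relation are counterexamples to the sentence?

4

"him" takes "a player" as antecedent and "it" takes "a drill"; both are donkey pronouns co-varying with the restrictor.
Strong reading: for every (c,d,p) with showed(c,d,p), practised(p,d).
Restrictor triples: (c1,d1,p3)→practised(p3,d1) ✗  (c1,d3,p1)→practised(p1,d3) ✓  (c2,d1,p3)→practised(p3,d1) ✗  (c2,d2,p1)→practised(p1,d2) ✗  (c2,d2,p2)→practised(p2,d2) ✓  (c2,d2,p3)→practised(p3,d2) ✓  (c2,d3,p2)→practised(p2,d3) ✓  (c3,d1,p2)→practised(p2,d1) ✓  (c3,d3,p1)→practised(p1,d3) ✓  (c3,d3,p3)→practised(p3,d3) ✓  (c4,d1,p1)→practised(p1,d1) ✗  (c4,d3,p2)→practised(p2,d3) ✓
Counterexamples (restrictor triples failing the scope): 4.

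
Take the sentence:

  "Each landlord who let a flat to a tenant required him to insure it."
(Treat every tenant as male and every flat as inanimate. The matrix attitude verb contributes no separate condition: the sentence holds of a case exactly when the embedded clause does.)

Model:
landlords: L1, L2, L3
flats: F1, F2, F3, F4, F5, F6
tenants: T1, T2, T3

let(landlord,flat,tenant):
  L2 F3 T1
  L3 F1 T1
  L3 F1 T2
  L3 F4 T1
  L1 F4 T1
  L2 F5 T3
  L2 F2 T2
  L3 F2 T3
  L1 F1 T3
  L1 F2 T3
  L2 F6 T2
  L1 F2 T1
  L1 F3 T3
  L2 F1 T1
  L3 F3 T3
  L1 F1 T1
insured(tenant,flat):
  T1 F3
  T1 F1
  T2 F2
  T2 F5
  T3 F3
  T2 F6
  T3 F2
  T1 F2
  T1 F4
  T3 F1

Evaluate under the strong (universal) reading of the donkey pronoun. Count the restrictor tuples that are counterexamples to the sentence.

2

"him" takes "a tenant" as antecedent and "it" takes "a flat"; both are donkey pronouns co-varying with the restrictor.
Strong reading: for every (l,f,t) with let(l,f,t), insured(t,f).
Restrictor triples: (L1,F1,T1)→insured(T1,F1) ✓  (L1,F1,T3)→insured(T3,F1) ✓  (L1,F2,T1)→insured(T1,F2) ✓  (L1,F2,T3)→insured(T3,F2) ✓  (L1,F3,T3)→insured(T3,F3) ✓  (L1,F4,T1)→insured(T1,F4) ✓  (L2,F1,T1)→insured(T1,F1) ✓  (L2,F2,T2)→insured(T2,F2) ✓  (L2,F3,T1)→insured(T1,F3) ✓  (L2,F5,T3)→insured(T3,F5) ✗  (L2,F6,T2)→insured(T2,F6) ✓  (L3,F1,T1)→insured(T1,F1) ✓  (L3,F1,T2)→insured(T2,F1) ✗  (L3,F2,T3)→insured(T3,F2) ✓  (L3,F3,T3)→insured(T3,F3) ✓  (L3,F4,T1)→insured(T1,F4) ✓
Counterexamples (restrictor triples failing the scope): 2.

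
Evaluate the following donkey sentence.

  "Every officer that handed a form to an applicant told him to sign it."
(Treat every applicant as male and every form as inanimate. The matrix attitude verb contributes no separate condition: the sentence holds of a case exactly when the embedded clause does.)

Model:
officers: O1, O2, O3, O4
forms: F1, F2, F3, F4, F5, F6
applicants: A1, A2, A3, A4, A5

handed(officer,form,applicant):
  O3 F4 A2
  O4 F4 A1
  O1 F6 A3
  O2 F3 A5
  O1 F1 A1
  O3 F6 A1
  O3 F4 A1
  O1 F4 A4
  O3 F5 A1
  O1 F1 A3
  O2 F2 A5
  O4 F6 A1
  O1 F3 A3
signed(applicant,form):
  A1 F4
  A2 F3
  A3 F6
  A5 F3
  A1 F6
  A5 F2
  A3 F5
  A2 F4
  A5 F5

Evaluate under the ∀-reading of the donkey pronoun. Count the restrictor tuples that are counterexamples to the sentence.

"him" takes "an applicant" as antecedent and "it" takes "a form"; both are donkey pronouns co-varying with the restrictor.
Strong reading: for every (o,f,a) with handed(o,f,a), signed(a,f).
Restrictor triples: (O1,F1,A1)→signed(A1,F1) ✗  (O1,F1,A3)→signed(A3,F1) ✗  (O1,F3,A3)→signed(A3,F3) ✗  (O1,F4,A4)→signed(A4,F4) ✗  (O1,F6,A3)→signed(A3,F6) ✓  (O2,F2,A5)→signed(A5,F2) ✓  (O2,F3,A5)→signed(A5,F3) ✓  (O3,F4,A1)→signed(A1,F4) ✓  (O3,F4,A2)→signed(A2,F4) ✓  (O3,F5,A1)→signed(A1,F5) ✗  (O3,F6,A1)→signed(A1,F6) ✓  (O4,F4,A1)→signed(A1,F4) ✓  (O4,F6,A1)→signed(A1,F6) ✓
Counterexamples (restrictor triples failing the scope): 5.

5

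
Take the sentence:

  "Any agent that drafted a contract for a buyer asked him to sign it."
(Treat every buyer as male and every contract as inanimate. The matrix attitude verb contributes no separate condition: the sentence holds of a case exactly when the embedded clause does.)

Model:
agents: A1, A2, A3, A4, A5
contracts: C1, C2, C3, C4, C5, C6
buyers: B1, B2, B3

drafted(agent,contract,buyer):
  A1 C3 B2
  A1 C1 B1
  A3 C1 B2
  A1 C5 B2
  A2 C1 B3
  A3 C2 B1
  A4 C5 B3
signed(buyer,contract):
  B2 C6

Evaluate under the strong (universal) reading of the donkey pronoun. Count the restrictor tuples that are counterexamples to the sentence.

7

"him" takes "a buyer" as antecedent and "it" takes "a contract"; both are donkey pronouns co-varying with the restrictor.
Strong reading: for every (a,c,b) with drafted(a,c,b), signed(b,c).
Restrictor triples: (A1,C1,B1)→signed(B1,C1) ✗  (A1,C3,B2)→signed(B2,C3) ✗  (A1,C5,B2)→signed(B2,C5) ✗  (A2,C1,B3)→signed(B3,C1) ✗  (A3,C1,B2)→signed(B2,C1) ✗  (A3,C2,B1)→signed(B1,C2) ✗  (A4,C5,B3)→signed(B3,C5) ✗
Counterexamples (restrictor triples failing the scope): 7.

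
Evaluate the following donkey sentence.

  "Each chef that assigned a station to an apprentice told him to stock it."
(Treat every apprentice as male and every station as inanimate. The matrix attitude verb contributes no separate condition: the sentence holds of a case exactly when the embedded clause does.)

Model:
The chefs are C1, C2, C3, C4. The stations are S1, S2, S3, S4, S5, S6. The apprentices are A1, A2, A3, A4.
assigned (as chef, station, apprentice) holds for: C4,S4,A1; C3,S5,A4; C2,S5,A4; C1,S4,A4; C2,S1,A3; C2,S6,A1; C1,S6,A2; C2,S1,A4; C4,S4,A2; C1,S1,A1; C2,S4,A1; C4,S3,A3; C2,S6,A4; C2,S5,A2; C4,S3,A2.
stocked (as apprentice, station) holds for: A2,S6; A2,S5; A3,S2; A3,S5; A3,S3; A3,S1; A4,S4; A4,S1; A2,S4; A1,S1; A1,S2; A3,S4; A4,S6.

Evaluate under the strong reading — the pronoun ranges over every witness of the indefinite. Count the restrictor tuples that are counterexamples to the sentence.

6

"him" takes "an apprentice" as antecedent and "it" takes "a station"; both are donkey pronouns co-varying with the restrictor.
Strong reading: for every (c,s,a) with assigned(c,s,a), stocked(a,s).
Restrictor triples: (C1,S1,A1)→stocked(A1,S1) ✓  (C1,S4,A4)→stocked(A4,S4) ✓  (C1,S6,A2)→stocked(A2,S6) ✓  (C2,S1,A3)→stocked(A3,S1) ✓  (C2,S1,A4)→stocked(A4,S1) ✓  (C2,S4,A1)→stocked(A1,S4) ✗  (C2,S5,A2)→stocked(A2,S5) ✓  (C2,S5,A4)→stocked(A4,S5) ✗  (C2,S6,A1)→stocked(A1,S6) ✗  (C2,S6,A4)→stocked(A4,S6) ✓  (C3,S5,A4)→stocked(A4,S5) ✗  (C4,S3,A2)→stocked(A2,S3) ✗  (C4,S3,A3)→stocked(A3,S3) ✓  (C4,S4,A1)→stocked(A1,S4) ✗  (C4,S4,A2)→stocked(A2,S4) ✓
Counterexamples (restrictor triples failing the scope): 6.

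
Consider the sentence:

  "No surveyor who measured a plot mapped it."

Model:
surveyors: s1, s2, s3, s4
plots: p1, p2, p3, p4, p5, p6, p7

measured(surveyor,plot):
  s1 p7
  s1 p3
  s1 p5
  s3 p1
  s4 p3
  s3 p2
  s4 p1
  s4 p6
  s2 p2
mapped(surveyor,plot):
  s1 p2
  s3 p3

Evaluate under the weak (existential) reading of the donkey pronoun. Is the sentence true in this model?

True

"it" takes "a plot" as antecedent — a donkey pronoun bound across the clause boundary.
Truth condition: for no (s,p) with measured(s,p) does mapped(s,p) hold.
Restrictor pairs — does the scope hold? (s1,p3):fails  (s1,p5):fails  (s1,p7):fails  (s2,p2):fails  (s3,p1):fails  (s3,p2):fails  (s4,p1):fails  (s4,p3):fails  (s4,p6):fails
Scope holds for no restrictor pair, so the sentence is true.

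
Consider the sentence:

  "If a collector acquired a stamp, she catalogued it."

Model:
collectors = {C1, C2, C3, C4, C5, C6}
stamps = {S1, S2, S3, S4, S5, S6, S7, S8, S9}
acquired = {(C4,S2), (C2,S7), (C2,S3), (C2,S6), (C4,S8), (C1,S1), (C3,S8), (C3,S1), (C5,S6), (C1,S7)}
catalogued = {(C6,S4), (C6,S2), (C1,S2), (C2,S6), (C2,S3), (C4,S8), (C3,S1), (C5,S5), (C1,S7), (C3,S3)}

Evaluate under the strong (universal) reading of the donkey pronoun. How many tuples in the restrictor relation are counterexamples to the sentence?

"it" takes "a stamp" as antecedent — a donkey pronoun bound across the clause boundary.
Strong reading: for every (c,s) with acquired(c,s), catalogued(c,s).
Restrictor pairs: (C1,S1) ✗  (C1,S7) ✓  (C2,S3) ✓  (C2,S6) ✓  (C2,S7) ✗  (C3,S1) ✓  (C3,S8) ✗  (C4,S2) ✗  (C4,S8) ✓  (C5,S6) ✗
Counterexamples (restrictor pairs failing the scope): 5.

5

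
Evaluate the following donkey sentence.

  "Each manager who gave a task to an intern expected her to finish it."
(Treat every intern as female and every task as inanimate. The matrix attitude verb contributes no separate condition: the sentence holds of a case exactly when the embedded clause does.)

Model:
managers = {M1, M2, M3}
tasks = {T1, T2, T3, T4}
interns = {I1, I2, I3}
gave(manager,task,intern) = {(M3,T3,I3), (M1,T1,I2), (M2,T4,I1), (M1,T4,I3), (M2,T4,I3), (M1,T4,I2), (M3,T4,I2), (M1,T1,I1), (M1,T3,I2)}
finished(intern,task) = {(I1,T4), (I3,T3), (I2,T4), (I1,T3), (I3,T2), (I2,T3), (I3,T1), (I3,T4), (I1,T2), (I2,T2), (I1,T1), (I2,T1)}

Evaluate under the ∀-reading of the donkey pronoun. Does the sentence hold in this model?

"her" takes "an intern" as antecedent and "it" takes "a task"; both are donkey pronouns co-varying with the restrictor.
Strong reading: for every (m,t,i) with gave(m,t,i), finished(i,t).
Restrictor triples: (M1,T1,I1)→finished(I1,T1) ✓  (M1,T1,I2)→finished(I2,T1) ✓  (M1,T3,I2)→finished(I2,T3) ✓  (M1,T4,I2)→finished(I2,T4) ✓  (M1,T4,I3)→finished(I3,T4) ✓  (M2,T4,I1)→finished(I1,T4) ✓  (M2,T4,I3)→finished(I3,T4) ✓  (M3,T3,I3)→finished(I3,T3) ✓  (M3,T4,I2)→finished(I2,T4) ✓
Every restrictor triple satisfies the scope.

True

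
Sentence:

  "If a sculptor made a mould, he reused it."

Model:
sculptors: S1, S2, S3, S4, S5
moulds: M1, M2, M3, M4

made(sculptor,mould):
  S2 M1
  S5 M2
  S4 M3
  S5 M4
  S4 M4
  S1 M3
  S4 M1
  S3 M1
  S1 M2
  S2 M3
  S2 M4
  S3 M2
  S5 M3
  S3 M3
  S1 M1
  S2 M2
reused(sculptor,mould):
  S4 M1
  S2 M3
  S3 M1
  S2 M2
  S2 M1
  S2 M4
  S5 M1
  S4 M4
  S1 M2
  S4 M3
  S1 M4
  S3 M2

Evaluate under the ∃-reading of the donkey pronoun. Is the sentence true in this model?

False

"it" takes "a mould" as antecedent — a donkey pronoun bound across the clause boundary.
Weak reading: every sculptor s with some made-mould has at least one made-mould m such that reused(s,m).
Per sculptor: S1:✓  S2:✓  S3:✓  S4:✓  S5:✗
S5 has no witness among its made-moulds.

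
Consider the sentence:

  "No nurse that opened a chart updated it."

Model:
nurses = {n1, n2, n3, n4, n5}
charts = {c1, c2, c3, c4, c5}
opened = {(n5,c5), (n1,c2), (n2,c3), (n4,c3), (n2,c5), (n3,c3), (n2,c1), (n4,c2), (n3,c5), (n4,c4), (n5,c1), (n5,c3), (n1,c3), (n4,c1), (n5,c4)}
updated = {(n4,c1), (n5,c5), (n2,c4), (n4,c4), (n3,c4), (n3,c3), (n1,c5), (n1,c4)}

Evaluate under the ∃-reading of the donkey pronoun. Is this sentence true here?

False

"it" takes "a chart" as antecedent — a donkey pronoun bound across the clause boundary.
Truth condition: for no (n,c) with opened(n,c) does updated(n,c) hold.
Restrictor pairs — does the scope hold? (n1,c2):fails  (n1,c3):fails  (n2,c1):fails  (n2,c3):fails  (n2,c5):fails  (n3,c3):holds  (n3,c5):fails  (n4,c1):holds  (n4,c2):fails  (n4,c3):fails  (n4,c4):holds  (n5,c1):fails  (n5,c3):fails  (n5,c4):fails  (n5,c5):holds
Scope holds for 4 pair(s), so the sentence is false.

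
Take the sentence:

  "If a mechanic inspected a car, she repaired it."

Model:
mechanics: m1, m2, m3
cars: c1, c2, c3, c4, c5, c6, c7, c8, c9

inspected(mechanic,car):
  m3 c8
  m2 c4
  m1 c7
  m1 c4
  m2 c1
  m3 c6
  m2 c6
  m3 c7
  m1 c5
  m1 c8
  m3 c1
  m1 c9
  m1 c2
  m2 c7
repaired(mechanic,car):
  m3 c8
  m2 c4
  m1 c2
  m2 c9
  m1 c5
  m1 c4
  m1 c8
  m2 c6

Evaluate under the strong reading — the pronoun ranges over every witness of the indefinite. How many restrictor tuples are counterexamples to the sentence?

7

"it" takes "a car" as antecedent — a donkey pronoun bound across the clause boundary.
Strong reading: for every (m,c) with inspected(m,c), repaired(m,c).
Restrictor pairs: (m1,c2) ✓  (m1,c4) ✓  (m1,c5) ✓  (m1,c7) ✗  (m1,c8) ✓  (m1,c9) ✗  (m2,c1) ✗  (m2,c4) ✓  (m2,c6) ✓  (m2,c7) ✗  (m3,c1) ✗  (m3,c6) ✗  (m3,c7) ✗  (m3,c8) ✓
Counterexamples (restrictor pairs failing the scope): 7.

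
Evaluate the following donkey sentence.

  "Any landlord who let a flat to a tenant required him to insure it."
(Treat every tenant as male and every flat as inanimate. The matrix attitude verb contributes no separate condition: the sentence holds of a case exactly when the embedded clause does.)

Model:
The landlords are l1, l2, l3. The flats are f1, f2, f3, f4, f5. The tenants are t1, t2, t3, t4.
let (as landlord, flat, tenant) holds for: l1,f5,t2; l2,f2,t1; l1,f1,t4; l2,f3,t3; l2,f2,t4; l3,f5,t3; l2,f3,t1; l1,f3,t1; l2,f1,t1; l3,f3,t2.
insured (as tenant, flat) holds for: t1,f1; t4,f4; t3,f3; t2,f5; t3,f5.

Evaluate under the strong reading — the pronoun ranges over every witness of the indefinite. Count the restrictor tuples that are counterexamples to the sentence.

"him" takes "a tenant" as antecedent and "it" takes "a flat"; both are donkey pronouns co-varying with the restrictor.
Strong reading: for every (l,f,t) with let(l,f,t), insured(t,f).
Restrictor triples: (l1,f1,t4)→insured(t4,f1) ✗  (l1,f3,t1)→insured(t1,f3) ✗  (l1,f5,t2)→insured(t2,f5) ✓  (l2,f1,t1)→insured(t1,f1) ✓  (l2,f2,t1)→insured(t1,f2) ✗  (l2,f2,t4)→insured(t4,f2) ✗  (l2,f3,t1)→insured(t1,f3) ✗  (l2,f3,t3)→insured(t3,f3) ✓  (l3,f3,t2)→insured(t2,f3) ✗  (l3,f5,t3)→insured(t3,f5) ✓
Counterexamples (restrictor triples failing the scope): 6.

6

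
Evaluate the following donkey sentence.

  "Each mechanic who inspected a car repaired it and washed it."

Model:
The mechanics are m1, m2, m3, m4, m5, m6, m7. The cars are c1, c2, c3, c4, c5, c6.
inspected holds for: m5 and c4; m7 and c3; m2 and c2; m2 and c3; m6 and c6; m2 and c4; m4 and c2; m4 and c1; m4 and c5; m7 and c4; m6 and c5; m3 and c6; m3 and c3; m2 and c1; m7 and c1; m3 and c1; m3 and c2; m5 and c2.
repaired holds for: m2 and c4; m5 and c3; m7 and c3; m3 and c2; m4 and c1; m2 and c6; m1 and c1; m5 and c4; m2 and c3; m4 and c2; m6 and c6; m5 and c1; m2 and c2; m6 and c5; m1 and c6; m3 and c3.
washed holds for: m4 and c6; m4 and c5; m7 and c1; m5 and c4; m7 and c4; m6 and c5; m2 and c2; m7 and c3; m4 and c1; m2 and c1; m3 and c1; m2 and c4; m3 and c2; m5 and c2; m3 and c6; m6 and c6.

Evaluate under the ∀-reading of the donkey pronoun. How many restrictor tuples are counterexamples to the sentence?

10

"it" takes "a car" as antecedent — a donkey pronoun bound across the clause boundary.
Strong reading: for every (m,c) with inspected(m,c), repaired(m,c) ∧ washed(m,c).
Restrictor pairs: (m2,c1) ✗  (m2,c2) ✓  (m2,c3) ✗  (m2,c4) ✓  (m3,c1) ✗  (m3,c2) ✓  (m3,c3) ✗  (m3,c6) ✗  (m4,c1) ✓  (m4,c2) ✗  (m4,c5) ✗  (m5,c2) ✗  (m5,c4) ✓  (m6,c5) ✓  (m6,c6) ✓  (m7,c1) ✗  (m7,c3) ✓  (m7,c4) ✗
Counterexamples (restrictor pairs failing the scope): 10.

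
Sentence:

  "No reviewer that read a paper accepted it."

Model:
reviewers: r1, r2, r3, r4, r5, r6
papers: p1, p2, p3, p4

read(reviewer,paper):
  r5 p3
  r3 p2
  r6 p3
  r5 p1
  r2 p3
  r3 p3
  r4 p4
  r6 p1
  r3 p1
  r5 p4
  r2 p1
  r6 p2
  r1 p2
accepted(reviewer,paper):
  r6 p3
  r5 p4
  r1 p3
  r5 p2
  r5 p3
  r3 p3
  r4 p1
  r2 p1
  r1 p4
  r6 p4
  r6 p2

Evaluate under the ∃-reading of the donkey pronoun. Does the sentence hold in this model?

"it" takes "a paper" as antecedent — a donkey pronoun bound across the clause boundary.
Truth condition: for no (r,p) with read(r,p) does accepted(r,p) hold.
Restrictor pairs — does the scope hold? (r1,p2):fails  (r2,p1):holds  (r2,p3):fails  (r3,p1):fails  (r3,p2):fails  (r3,p3):holds  (r4,p4):fails  (r5,p1):fails  (r5,p3):holds  (r5,p4):holds  (r6,p1):fails  (r6,p2):holds  (r6,p3):holds
Scope holds for 6 pair(s), so the sentence is false.

False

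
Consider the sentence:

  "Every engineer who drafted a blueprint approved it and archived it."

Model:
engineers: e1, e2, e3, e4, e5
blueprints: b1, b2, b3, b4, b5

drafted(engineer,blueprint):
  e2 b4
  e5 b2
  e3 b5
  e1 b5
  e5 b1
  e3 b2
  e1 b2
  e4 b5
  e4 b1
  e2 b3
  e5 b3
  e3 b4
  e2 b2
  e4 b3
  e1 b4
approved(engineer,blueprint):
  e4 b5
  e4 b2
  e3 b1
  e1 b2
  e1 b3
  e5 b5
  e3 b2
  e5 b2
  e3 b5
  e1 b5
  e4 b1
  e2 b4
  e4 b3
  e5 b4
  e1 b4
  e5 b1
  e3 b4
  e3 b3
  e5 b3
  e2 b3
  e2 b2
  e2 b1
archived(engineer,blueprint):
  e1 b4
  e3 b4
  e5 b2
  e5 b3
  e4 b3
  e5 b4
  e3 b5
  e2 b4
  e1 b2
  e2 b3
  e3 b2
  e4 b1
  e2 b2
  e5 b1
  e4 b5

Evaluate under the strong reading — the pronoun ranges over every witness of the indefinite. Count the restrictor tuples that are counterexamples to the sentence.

"it" takes "a blueprint" as antecedent — a donkey pronoun bound across the clause boundary.
Strong reading: for every (e,b) with drafted(e,b), approved(e,b) ∧ archived(e,b).
Restrictor pairs: (e1,b2) ✓  (e1,b4) ✓  (e1,b5) ✗  (e2,b2) ✓  (e2,b3) ✓  (e2,b4) ✓  (e3,b2) ✓  (e3,b4) ✓  (e3,b5) ✓  (e4,b1) ✓  (e4,b3) ✓  (e4,b5) ✓  (e5,b1) ✓  (e5,b2) ✓  (e5,b3) ✓
Counterexamples (restrictor pairs failing the scope): 1.

1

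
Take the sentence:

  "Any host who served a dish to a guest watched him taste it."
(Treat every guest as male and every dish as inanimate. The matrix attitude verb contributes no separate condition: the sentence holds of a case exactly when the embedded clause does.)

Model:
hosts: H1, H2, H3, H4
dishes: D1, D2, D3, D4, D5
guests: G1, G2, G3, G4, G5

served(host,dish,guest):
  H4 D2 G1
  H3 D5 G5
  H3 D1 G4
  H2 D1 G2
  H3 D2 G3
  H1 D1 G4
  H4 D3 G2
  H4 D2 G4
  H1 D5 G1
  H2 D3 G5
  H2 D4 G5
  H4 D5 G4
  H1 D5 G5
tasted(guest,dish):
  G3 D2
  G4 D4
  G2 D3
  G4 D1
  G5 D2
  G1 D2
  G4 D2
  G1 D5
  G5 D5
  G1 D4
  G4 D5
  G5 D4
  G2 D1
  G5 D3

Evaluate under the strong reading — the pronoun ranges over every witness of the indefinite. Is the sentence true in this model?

"him" takes "a guest" as antecedent and "it" takes "a dish"; both are donkey pronouns co-varying with the restrictor.
Strong reading: for every (h,d,g) with served(h,d,g), tasted(g,d).
Restrictor triples: (H1,D1,G4)→tasted(G4,D1) ✓  (H1,D5,G1)→tasted(G1,D5) ✓  (H1,D5,G5)→tasted(G5,D5) ✓  (H2,D1,G2)→tasted(G2,D1) ✓  (H2,D3,G5)→tasted(G5,D3) ✓  (H2,D4,G5)→tasted(G5,D4) ✓  (H3,D1,G4)→tasted(G4,D1) ✓  (H3,D2,G3)→tasted(G3,D2) ✓  (H3,D5,G5)→tasted(G5,D5) ✓  (H4,D2,G1)→tasted(G1,D2) ✓  (H4,D2,G4)→tasted(G4,D2) ✓  (H4,D3,G2)→tasted(G2,D3) ✓  (H4,D5,G4)→tasted(G4,D5) ✓
Every restrictor triple satisfies the scope.

True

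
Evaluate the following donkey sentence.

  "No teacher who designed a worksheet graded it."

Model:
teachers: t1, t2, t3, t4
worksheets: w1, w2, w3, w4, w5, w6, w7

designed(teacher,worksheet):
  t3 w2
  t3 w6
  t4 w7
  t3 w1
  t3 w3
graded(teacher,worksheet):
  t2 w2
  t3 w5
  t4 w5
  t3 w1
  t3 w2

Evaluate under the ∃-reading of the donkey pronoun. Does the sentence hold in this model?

False

"it" takes "a worksheet" as antecedent — a donkey pronoun bound across the clause boundary.
Truth condition: for no (t,w) with designed(t,w) does graded(t,w) hold.
Restrictor pairs — does the scope hold? (t3,w1):holds  (t3,w2):holds  (t3,w3):fails  (t3,w6):fails  (t4,w7):fails
Scope holds for 2 pair(s), so the sentence is false.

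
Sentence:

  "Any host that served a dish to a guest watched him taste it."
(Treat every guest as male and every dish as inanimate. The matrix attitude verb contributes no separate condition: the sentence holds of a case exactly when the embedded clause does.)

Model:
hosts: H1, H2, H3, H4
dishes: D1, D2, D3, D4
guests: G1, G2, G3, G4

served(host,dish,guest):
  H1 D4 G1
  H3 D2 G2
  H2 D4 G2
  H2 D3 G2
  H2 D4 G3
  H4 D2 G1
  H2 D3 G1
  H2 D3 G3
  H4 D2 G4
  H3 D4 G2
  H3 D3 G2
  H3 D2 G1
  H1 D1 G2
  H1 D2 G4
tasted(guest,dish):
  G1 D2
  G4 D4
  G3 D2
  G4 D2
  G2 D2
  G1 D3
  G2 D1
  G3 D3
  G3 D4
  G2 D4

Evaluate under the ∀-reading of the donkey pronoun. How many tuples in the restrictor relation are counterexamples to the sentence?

3

"him" takes "a guest" as antecedent and "it" takes "a dish"; both are donkey pronouns co-varying with the restrictor.
Strong reading: for every (h,d,g) with served(h,d,g), tasted(g,d).
Restrictor triples: (H1,D1,G2)→tasted(G2,D1) ✓  (H1,D2,G4)→tasted(G4,D2) ✓  (H1,D4,G1)→tasted(G1,D4) ✗  (H2,D3,G1)→tasted(G1,D3) ✓  (H2,D3,G2)→tasted(G2,D3) ✗  (H2,D3,G3)→tasted(G3,D3) ✓  (H2,D4,G2)→tasted(G2,D4) ✓  (H2,D4,G3)→tasted(G3,D4) ✓  (H3,D2,G1)→tasted(G1,D2) ✓  (H3,D2,G2)→tasted(G2,D2) ✓  (H3,D3,G2)→tasted(G2,D3) ✗  (H3,D4,G2)→tasted(G2,D4) ✓  (H4,D2,G1)→tasted(G1,D2) ✓  (H4,D2,G4)→tasted(G4,D2) ✓
Counterexamples (restrictor triples failing the scope): 3.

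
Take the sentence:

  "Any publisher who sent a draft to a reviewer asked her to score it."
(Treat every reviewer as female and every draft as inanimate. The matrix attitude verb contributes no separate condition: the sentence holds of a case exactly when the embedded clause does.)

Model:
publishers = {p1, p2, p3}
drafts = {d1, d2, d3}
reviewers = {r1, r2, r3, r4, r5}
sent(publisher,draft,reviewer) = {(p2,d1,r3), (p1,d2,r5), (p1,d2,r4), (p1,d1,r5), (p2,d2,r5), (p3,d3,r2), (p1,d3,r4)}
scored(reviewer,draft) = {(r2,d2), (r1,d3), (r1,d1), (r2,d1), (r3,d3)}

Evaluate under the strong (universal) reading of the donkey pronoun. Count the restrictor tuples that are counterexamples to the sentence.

7

"her" takes "a reviewer" as antecedent and "it" takes "a draft"; both are donkey pronouns co-varying with the restrictor.
Strong reading: for every (p,d,r) with sent(p,d,r), scored(r,d).
Restrictor triples: (p1,d1,r5)→scored(r5,d1) ✗  (p1,d2,r4)→scored(r4,d2) ✗  (p1,d2,r5)→scored(r5,d2) ✗  (p1,d3,r4)→scored(r4,d3) ✗  (p2,d1,r3)→scored(r3,d1) ✗  (p2,d2,r5)→scored(r5,d2) ✗  (p3,d3,r2)→scored(r2,d3) ✗
Counterexamples (restrictor triples failing the scope): 7.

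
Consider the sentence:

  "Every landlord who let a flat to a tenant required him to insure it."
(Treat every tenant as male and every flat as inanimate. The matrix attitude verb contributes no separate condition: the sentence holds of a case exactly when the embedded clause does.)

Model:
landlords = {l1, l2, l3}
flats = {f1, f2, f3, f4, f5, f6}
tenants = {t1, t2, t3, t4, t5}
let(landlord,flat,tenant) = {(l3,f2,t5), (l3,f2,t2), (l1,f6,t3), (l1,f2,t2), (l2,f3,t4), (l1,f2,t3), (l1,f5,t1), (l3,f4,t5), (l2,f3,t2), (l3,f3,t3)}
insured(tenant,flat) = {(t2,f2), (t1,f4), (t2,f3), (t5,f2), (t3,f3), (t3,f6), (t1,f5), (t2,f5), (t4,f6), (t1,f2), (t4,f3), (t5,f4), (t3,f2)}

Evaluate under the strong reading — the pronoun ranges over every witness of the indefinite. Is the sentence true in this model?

"him" takes "a tenant" as antecedent and "it" takes "a flat"; both are donkey pronouns co-varying with the restrictor.
Strong reading: for every (l,f,t) with let(l,f,t), insured(t,f).
Restrictor triples: (l1,f2,t2)→insured(t2,f2) ✓  (l1,f2,t3)→insured(t3,f2) ✓  (l1,f5,t1)→insured(t1,f5) ✓  (l1,f6,t3)→insured(t3,f6) ✓  (l2,f3,t2)→insured(t2,f3) ✓  (l2,f3,t4)→insured(t4,f3) ✓  (l3,f2,t2)→insured(t2,f2) ✓  (l3,f2,t5)→insured(t5,f2) ✓  (l3,f3,t3)→insured(t3,f3) ✓  (l3,f4,t5)→insured(t5,f4) ✓
Every restrictor triple satisfies the scope.

True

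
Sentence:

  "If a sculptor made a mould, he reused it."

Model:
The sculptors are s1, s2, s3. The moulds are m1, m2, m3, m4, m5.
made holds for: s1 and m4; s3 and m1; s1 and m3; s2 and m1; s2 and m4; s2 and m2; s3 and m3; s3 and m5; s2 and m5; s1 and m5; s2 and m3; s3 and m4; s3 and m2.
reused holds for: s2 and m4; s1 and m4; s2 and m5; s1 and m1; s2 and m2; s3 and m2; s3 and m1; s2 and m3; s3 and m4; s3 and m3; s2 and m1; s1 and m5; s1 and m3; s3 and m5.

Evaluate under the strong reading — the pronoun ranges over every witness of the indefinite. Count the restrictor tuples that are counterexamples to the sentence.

0

"it" takes "a mould" as antecedent — a donkey pronoun bound across the clause boundary.
Strong reading: for every (s,m) with made(s,m), reused(s,m).
Restrictor pairs: (s1,m3) ✓  (s1,m4) ✓  (s1,m5) ✓  (s2,m1) ✓  (s2,m2) ✓  (s2,m3) ✓  (s2,m4) ✓  (s2,m5) ✓  (s3,m1) ✓  (s3,m2) ✓  (s3,m3) ✓  (s3,m4) ✓  (s3,m5) ✓
Counterexamples (restrictor pairs failing the scope): 0.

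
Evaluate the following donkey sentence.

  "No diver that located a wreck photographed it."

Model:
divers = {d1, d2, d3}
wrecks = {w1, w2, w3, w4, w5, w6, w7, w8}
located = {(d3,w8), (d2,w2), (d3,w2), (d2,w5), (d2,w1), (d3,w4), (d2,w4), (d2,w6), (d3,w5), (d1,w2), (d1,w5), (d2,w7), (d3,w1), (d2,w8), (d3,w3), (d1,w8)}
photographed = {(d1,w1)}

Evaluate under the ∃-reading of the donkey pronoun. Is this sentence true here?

"it" takes "a wreck" as antecedent — a donkey pronoun bound across the clause boundary.
Truth condition: for no (d,w) with located(d,w) does photographed(d,w) hold.
Restrictor pairs — does the scope hold? (d1,w2):fails  (d1,w5):fails  (d1,w8):fails  (d2,w1):fails  (d2,w2):fails  (d2,w4):fails  (d2,w5):fails  (d2,w6):fails  (d2,w7):fails  (d2,w8):fails  (d3,w1):fails  (d3,w2):fails  (d3,w3):fails  (d3,w4):fails  (d3,w5):fails  (d3,w8):fails
Scope holds for no restrictor pair, so the sentence is true.

True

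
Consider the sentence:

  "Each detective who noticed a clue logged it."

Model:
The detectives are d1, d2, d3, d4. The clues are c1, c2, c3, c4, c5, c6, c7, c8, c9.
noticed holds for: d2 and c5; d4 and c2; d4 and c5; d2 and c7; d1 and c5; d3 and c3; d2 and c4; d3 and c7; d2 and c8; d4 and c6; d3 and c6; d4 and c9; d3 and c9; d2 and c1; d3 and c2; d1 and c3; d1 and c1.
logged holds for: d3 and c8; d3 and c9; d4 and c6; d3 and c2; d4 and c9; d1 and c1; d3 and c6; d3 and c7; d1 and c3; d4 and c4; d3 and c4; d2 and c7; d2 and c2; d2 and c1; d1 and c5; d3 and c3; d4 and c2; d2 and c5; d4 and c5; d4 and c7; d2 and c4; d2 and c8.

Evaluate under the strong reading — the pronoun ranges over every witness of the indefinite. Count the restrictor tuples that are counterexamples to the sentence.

0

"it" takes "a clue" as antecedent — a donkey pronoun bound across the clause boundary.
Strong reading: for every (d,c) with noticed(d,c), logged(d,c).
Restrictor pairs: (d1,c1) ✓  (d1,c3) ✓  (d1,c5) ✓  (d2,c1) ✓  (d2,c4) ✓  (d2,c5) ✓  (d2,c7) ✓  (d2,c8) ✓  (d3,c2) ✓  (d3,c3) ✓  (d3,c6) ✓  (d3,c7) ✓  (d3,c9) ✓  (d4,c2) ✓  (d4,c5) ✓  (d4,c6) ✓  (d4,c9) ✓
Counterexamples (restrictor pairs failing the scope): 0.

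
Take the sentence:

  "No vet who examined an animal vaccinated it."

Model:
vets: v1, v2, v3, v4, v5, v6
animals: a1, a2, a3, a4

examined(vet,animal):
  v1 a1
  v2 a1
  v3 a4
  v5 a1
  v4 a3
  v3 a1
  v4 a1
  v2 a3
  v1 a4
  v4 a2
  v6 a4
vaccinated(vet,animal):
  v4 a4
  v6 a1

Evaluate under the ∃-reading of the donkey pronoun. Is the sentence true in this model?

True

"it" takes "an animal" as antecedent — a donkey pronoun bound across the clause boundary.
Truth condition: for no (v,a) with examined(v,a) does vaccinated(v,a) hold.
Restrictor pairs — does the scope hold? (v1,a1):fails  (v1,a4):fails  (v2,a1):fails  (v2,a3):fails  (v3,a1):fails  (v3,a4):fails  (v4,a1):fails  (v4,a2):fails  (v4,a3):fails  (v5,a1):fails  (v6,a4):fails
Scope holds for no restrictor pair, so the sentence is true.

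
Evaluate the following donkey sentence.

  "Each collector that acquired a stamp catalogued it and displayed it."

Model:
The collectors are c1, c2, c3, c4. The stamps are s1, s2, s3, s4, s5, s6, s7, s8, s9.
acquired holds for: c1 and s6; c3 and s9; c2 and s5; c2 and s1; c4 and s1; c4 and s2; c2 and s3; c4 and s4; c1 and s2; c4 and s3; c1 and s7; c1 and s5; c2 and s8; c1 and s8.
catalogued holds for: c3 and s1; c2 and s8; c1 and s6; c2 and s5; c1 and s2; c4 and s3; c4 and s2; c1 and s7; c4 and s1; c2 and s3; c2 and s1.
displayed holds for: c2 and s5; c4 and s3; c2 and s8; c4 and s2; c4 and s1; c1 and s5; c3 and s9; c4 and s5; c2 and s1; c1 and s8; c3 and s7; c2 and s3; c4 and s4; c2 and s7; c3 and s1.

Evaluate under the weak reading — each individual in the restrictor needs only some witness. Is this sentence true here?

"it" takes "a stamp" as antecedent — a donkey pronoun bound across the clause boundary.
Weak reading: every collector c with some acquired-stamp has at least one acquired-stamp s such that catalogued(c,s) ∧ displayed(c,s).
Per collector: c1:✗  c2:✓  c3:✗  c4:✓
c1 has no witness among its acquired-stamps.

False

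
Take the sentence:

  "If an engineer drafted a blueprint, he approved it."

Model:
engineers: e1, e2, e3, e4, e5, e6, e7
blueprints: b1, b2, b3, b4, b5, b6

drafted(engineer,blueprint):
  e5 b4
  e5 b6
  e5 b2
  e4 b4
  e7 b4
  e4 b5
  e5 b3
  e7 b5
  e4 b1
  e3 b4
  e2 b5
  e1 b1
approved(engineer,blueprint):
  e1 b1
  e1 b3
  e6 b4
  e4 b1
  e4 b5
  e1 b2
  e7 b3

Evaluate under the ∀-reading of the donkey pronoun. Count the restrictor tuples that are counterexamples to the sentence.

9

"it" takes "a blueprint" as antecedent — a donkey pronoun bound across the clause boundary.
Strong reading: for every (e,b) with drafted(e,b), approved(e,b).
Restrictor pairs: (e1,b1) ✓  (e2,b5) ✗  (e3,b4) ✗  (e4,b1) ✓  (e4,b4) ✗  (e4,b5) ✓  (e5,b2) ✗  (e5,b3) ✗  (e5,b4) ✗  (e5,b6) ✗  (e7,b4) ✗  (e7,b5) ✗
Counterexamples (restrictor pairs failing the scope): 9.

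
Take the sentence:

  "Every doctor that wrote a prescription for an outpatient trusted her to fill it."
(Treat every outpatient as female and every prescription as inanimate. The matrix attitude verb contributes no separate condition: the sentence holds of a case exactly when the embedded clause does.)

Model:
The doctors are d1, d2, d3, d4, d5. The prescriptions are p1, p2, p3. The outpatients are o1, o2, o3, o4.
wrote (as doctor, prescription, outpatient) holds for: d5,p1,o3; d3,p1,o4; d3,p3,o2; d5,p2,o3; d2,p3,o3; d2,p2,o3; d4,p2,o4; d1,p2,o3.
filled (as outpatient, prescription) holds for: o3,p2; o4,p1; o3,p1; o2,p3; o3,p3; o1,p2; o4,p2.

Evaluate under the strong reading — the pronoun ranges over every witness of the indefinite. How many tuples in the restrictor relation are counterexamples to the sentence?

"her" takes "an outpatient" as antecedent and "it" takes "a prescription"; both are donkey pronouns co-varying with the restrictor.
Strong reading: for every (d,p,o) with wrote(d,p,o), filled(o,p).
Restrictor triples: (d1,p2,o3)→filled(o3,p2) ✓  (d2,p2,o3)→filled(o3,p2) ✓  (d2,p3,o3)→filled(o3,p3) ✓  (d3,p1,o4)→filled(o4,p1) ✓  (d3,p3,o2)→filled(o2,p3) ✓  (d4,p2,o4)→filled(o4,p2) ✓  (d5,p1,o3)→filled(o3,p1) ✓  (d5,p2,o3)→filled(o3,p2) ✓
Counterexamples (restrictor triples failing the scope): 0.

0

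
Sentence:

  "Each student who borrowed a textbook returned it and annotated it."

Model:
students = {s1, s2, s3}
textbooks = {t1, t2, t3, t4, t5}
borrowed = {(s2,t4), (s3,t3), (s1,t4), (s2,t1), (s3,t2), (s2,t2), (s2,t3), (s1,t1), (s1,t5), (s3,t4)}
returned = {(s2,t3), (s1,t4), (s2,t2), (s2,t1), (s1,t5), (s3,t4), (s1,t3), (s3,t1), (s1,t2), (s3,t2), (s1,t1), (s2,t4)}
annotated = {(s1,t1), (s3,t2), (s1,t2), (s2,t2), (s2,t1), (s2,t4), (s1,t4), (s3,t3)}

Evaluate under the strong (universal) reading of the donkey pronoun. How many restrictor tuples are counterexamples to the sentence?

4

"it" takes "a textbook" as antecedent — a donkey pronoun bound across the clause boundary.
Strong reading: for every (s,t) with borrowed(s,t), returned(s,t) ∧ annotated(s,t).
Restrictor pairs: (s1,t1) ✓  (s1,t4) ✓  (s1,t5) ✗  (s2,t1) ✓  (s2,t2) ✓  (s2,t3) ✗  (s2,t4) ✓  (s3,t2) ✓  (s3,t3) ✗  (s3,t4) ✗
Counterexamples (restrictor pairs failing the scope): 4.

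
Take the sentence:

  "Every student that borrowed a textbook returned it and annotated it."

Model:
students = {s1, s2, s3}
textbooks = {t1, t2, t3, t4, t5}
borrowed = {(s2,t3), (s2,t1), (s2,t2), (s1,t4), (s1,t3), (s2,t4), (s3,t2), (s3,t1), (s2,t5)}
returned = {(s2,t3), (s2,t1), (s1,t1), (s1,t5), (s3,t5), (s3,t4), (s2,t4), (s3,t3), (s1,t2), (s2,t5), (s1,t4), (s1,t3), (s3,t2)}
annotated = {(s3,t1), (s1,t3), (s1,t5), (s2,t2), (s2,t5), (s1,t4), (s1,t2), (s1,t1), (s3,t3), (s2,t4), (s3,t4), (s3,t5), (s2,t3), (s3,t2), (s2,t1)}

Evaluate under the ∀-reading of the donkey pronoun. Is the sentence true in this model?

"it" takes "a textbook" as antecedent — a donkey pronoun bound across the clause boundary.
Strong reading: for every (s,t) with borrowed(s,t), returned(s,t) ∧ annotated(s,t).
Restrictor pairs: (s1,t3) ✓  (s1,t4) ✓  (s2,t1) ✓  (s2,t2) ✗  (s2,t3) ✓  (s2,t4) ✓  (s2,t5) ✓  (s3,t1) ✗  (s3,t2) ✓
Counterexample: (s2,t2) is in borrowed but fails the scope.

False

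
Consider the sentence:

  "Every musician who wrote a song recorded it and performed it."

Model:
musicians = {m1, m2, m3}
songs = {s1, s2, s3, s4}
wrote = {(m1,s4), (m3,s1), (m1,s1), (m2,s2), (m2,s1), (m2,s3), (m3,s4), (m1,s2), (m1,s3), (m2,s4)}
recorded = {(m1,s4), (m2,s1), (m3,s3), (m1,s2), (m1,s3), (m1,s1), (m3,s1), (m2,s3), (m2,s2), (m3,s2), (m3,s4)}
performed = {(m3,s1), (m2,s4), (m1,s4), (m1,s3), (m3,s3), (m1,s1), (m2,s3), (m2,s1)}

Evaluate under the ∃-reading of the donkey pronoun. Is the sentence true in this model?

True

"it" takes "a song" as antecedent — a donkey pronoun bound across the clause boundary.
Weak reading: every musician m with some wrote-song has at least one wrote-song s such that recorded(m,s) ∧ performed(m,s).
Per musician: m1:✓  m2:✓  m3:✓
Every musician in the restrictor has a witness.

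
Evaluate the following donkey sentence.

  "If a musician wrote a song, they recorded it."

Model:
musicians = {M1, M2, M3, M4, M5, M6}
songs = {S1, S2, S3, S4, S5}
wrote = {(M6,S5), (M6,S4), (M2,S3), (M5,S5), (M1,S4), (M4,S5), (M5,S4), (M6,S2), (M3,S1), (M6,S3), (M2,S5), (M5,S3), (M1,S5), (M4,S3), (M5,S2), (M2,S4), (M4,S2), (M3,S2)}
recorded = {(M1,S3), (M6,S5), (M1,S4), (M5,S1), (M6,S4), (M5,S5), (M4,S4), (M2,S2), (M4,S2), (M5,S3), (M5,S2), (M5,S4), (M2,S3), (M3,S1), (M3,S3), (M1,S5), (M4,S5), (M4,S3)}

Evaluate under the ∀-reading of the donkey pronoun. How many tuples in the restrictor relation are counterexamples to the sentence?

"it" takes "a song" as antecedent — a donkey pronoun bound across the clause boundary.
Strong reading: for every (m,s) with wrote(m,s), recorded(m,s).
Restrictor pairs: (M1,S4) ✓  (M1,S5) ✓  (M2,S3) ✓  (M2,S4) ✗  (M2,S5) ✗  (M3,S1) ✓  (M3,S2) ✗  (M4,S2) ✓  (M4,S3) ✓  (M4,S5) ✓  (M5,S2) ✓  (M5,S3) ✓  (M5,S4) ✓  (M5,S5) ✓  (M6,S2) ✗  (M6,S3) ✗  (M6,S4) ✓  (M6,S5) ✓
Counterexamples (restrictor pairs failing the scope): 5.

5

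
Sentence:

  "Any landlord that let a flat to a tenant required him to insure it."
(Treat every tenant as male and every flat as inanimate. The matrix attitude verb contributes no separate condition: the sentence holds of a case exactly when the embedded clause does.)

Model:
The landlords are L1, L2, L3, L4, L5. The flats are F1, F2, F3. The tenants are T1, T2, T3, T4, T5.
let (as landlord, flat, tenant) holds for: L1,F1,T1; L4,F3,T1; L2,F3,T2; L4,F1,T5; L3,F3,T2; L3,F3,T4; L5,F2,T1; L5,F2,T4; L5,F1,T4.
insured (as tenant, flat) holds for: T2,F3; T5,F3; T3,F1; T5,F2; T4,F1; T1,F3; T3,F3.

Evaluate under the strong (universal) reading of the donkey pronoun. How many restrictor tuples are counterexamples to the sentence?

5

"him" takes "a tenant" as antecedent and "it" takes "a flat"; both are donkey pronouns co-varying with the restrictor.
Strong reading: for every (l,f,t) with let(l,f,t), insured(t,f).
Restrictor triples: (L1,F1,T1)→insured(T1,F1) ✗  (L2,F3,T2)→insured(T2,F3) ✓  (L3,F3,T2)→insured(T2,F3) ✓  (L3,F3,T4)→insured(T4,F3) ✗  (L4,F1,T5)→insured(T5,F1) ✗  (L4,F3,T1)→insured(T1,F3) ✓  (L5,F1,T4)→insured(T4,F1) ✓  (L5,F2,T1)→insured(T1,F2) ✗  (L5,F2,T4)→insured(T4,F2) ✗
Counterexamples (restrictor triples failing the scope): 5.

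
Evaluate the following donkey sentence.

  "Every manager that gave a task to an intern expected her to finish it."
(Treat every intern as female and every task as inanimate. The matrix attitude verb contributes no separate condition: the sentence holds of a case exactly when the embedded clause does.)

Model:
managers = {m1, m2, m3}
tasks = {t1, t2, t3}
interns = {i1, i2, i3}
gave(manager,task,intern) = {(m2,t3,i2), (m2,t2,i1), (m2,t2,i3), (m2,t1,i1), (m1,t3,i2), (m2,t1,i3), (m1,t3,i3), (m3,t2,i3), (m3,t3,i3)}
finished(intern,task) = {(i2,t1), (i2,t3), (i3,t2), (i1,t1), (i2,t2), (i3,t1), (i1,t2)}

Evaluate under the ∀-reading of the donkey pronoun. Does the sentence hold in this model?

"her" takes "an intern" as antecedent and "it" takes "a task"; both are donkey pronouns co-varying with the restrictor.
Strong reading: for every (m,t,i) with gave(m,t,i), finished(i,t).
Restrictor triples: (m1,t3,i2)→finished(i2,t3) ✓  (m1,t3,i3)→finished(i3,t3) ✗  (m2,t1,i1)→finished(i1,t1) ✓  (m2,t1,i3)→finished(i3,t1) ✓  (m2,t2,i1)→finished(i1,t2) ✓  (m2,t2,i3)→finished(i3,t2) ✓  (m2,t3,i2)→finished(i2,t3) ✓  (m3,t2,i3)→finished(i3,t2) ✓  (m3,t3,i3)→finished(i3,t3) ✗
Counterexample: (m1,t3,i3) — finished(i3,t3) does not hold.

False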